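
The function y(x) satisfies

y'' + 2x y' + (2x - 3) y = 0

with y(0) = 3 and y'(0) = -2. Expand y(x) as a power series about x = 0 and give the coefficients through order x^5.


Ansatz: y(x) = sum_{n>=0} a_n x^n, so y'(x) = sum_{n>=1} n a_n x^(n-1) and y''(x) = sum_{n>=2} n(n-1) a_n x^(n-2).
Substitute into P(x) y'' + Q(x) y' + R(x) y = 0 with P(x) = 1, Q(x) = 2x, R(x) = 2x - 3, and match powers of x.
Initial conditions: a_0 = 3, a_1 = -2.
Setting the coefficient of each power of x to zero and solving order by order (substituting the coefficients already found):
  x^0: 2 a_2 - 3 a_0 = 0  ->  2 a_2 = 3 a_0 = 9  ->  a_2 = 9/2
  x^1: 6 a_3 - a_1 + 2 a_0 = 0  ->  6 a_3 = a_1 - 2 a_0 = -8  ->  a_3 = -4/3
  x^2: 12 a_4 + a_2 + 2 a_1 = 0  ->  12 a_4 = -a_2 - 2 a_1 = -1/2  ->  a_4 = -1/24
  x^3: 20 a_5 + 3 a_3 + 2 a_2 = 0  ->  20 a_5 = -3 a_3 - 2 a_2 = -5  ->  a_5 = -1/4
Truncated series: y(x) = 3 - 2 x + (9/2) x^2 - (4/3) x^3 - (1/24) x^4 - (1/4) x^5 + O(x^6).

a_0 = 3; a_1 = -2; a_2 = 9/2; a_3 = -4/3; a_4 = -1/24; a_5 = -1/4


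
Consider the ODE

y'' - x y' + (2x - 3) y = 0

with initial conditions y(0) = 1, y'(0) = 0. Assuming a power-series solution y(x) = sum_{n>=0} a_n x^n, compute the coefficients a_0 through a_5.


Ansatz: y(x) = sum_{n>=0} a_n x^n, so y'(x) = sum_{n>=1} n a_n x^(n-1) and y''(x) = sum_{n>=2} n(n-1) a_n x^(n-2).
Substitute into P(x) y'' + Q(x) y' + R(x) y = 0 with P(x) = 1, Q(x) = -x, R(x) = 2x - 3, and match powers of x.
Initial conditions: a_0 = 1, a_1 = 0.
Setting the coefficient of each power of x to zero and solving order by order (substituting the coefficients already found):
  x^0: 2 a_2 - 3 a_0 = 0  ->  2 a_2 = 3 a_0 = 3  ->  a_2 = 3/2
  x^1: 6 a_3 - 4 a_1 + 2 a_0 = 0  ->  6 a_3 = 4 a_1 - 2 a_0 = -2  ->  a_3 = -1/3
  x^2: 12 a_4 - 5 a_2 + 2 a_1 = 0  ->  12 a_4 = 5 a_2 - 2 a_1 = 15/2  ->  a_4 = 5/8
  x^3: 20 a_5 - 6 a_3 + 2 a_2 = 0  ->  20 a_5 = 6 a_3 - 2 a_2 = -5  ->  a_5 = -1/4
Truncated series: y(x) = 1 + (3/2) x^2 - (1/3) x^3 + (5/8) x^4 - (1/4) x^5 + O(x^6).

a_0 = 1; a_1 = 0; a_2 = 3/2; a_3 = -1/3; a_4 = 5/8; a_5 = -1/4


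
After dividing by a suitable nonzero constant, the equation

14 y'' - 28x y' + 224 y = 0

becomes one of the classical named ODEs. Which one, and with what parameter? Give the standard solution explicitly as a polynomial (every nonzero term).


All three coefficients share the factor 14; dividing through by 14 gives  y'' - 2x y' + 16 y = 0.
This matches the Hermite equation y'' - 2x y' + 2n y = 0 with 2n = 16, so n = 8; the polynomial solution is H_8(x).
With y = sum_k a_k x^k, matching x^k gives (k+2)(k+1) a_{k+2} = 2(k - n) a_k = 2(k - 8) a_k. The right side vanishes at k = 8, so the series with the parity of 8 terminates at degree 8.
Standard normalization: leading coefficient of H_n is 2^n, so a_8 = 2^8 = 256. Work downward with a_k = (k+1)(k+2) a_{k+2} / (2(k - n)):
  a_6 = (7)(8)(256) / (2(6 - 8)) = 14336/(-4) = -3584
  a_4 = (5)(6)(-3584) / (2(4 - 8)) = -107520/(-8) = 13440
  a_2 = (3)(4)(13440) / (2(2 - 8)) = 161280/(-12) = -13440
  a_0 = (1)(2)(-13440) / (2(0 - 8)) = -26880/(-16) = 1680
Hence H_8(x) = 256 x^8 - 3584 x^6 + 13440 x^4 - 13440 x^2 + 1680.

H_8(x); series = 256 x^8 - 3584 x^6 + 13440 x^4 - 13440 x^2 + 1680


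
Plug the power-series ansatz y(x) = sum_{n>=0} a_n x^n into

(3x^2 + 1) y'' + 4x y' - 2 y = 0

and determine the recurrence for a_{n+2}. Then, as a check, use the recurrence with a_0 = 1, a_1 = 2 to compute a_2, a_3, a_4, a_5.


Substitute y = sum_n a_n x^n.
(1 + 3 x^2) y'' contributes (n+2)(n+1) a_{n+2} + 3 n(n-1) a_n at x^n.
4 x y'(x) contributes 4 n a_n at x^n.
-2 y(x) contributes -2 a_n at x^n.
Matching x^n: (n+2)(n+1) a_{n+2} + (3 n(n-1) + 4 n - 2) a_n = 0.
Thus a_{n+2} = (-3 n(n-1) - 4 n + 2) / ((n+1)(n+2)) * a_n.

Check with a_0 = 1, a_1 = 2 (apply the recurrence for n = 0, 1, 2, 3): a_0 = 1, a_1 = 2, a_2 = 1, a_3 = -2/3, a_4 = -1, a_5 = 14/15.

a_(n+2) = (-3 n(n-1) - 4 n + 2) / ((n+1)(n+2)) * a_n; check: a_0 = 1, a_1 = 2, a_2 = 1, a_3 = -2/3, a_4 = -1, a_5 = 14/15


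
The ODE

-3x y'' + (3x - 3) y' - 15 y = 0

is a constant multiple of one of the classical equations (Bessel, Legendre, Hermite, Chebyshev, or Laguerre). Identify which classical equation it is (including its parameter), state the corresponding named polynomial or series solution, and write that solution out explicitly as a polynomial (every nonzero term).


All three coefficients share the factor -3; dividing through by -3 gives  x y'' + (1 - x) y' + 5 y = 0.
This matches the Laguerre equation x y'' + (1 - x) y' + n y = 0 with n = 5; the polynomial solution is L_5(x).
With y = sum_k a_k x^k, matching x^k gives (k+1)k a_{k+1} + (k+1) a_{k+1} - k a_k + n a_k = 0, i.e. (k+1)^2 a_{k+1} = (k - n) a_k = (k - 5) a_k. The right side vanishes at k = 5, so the series terminates at degree 5.
Standard normalization L_n(0) = 1 gives a_0 = 1. Work upward with a_{k+1} = (k - 5) a_k / (k+1)^2:
  a_1 = (0 - 5)(1) / 1^2 = -5/1 = -5
  a_2 = (1 - 5)(-5) / 2^2 = 20/4 = 5
  a_3 = (2 - 5)(5) / 3^2 = -15/9 = -5/3
  a_4 = (3 - 5)(-5/3) / 4^2 = (10/3)/16 = 5/24
  a_5 = (4 - 5)(5/24) / 5^2 = (-5/24)/25 = -1/120
Hence L_5(x) = -x^5/120 + 5 x^4/24 - 5 x^3/3 + 5 x^2 - 5 x + 1.

L_5(x); series = -x^5/120 + 5 x^4/24 - 5 x^3/3 + 5 x^2 - 5 x + 1


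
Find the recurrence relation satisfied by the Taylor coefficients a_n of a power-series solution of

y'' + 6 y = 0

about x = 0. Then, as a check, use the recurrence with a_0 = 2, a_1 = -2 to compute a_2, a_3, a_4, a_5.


Substitute y = sum_n a_n x^n into y'' + (const) y = 0.
y''(x) = sum_{n>=0} (n+2)(n+1) a_{n+2} x^n.
The ODE becomes sum_n [(n+2)(n+1) a_{n+2} + 6 a_n] x^n = 0.
Setting each coefficient to zero gives the recurrence:
  (n+2)(n+1) a_{n+2} + 6 a_n = 0,
  a_{n+2} = -6 / ((n+1)(n+2)) a_n.

Check with a_0 = 2, a_1 = -2 (apply the recurrence for n = 0, 1, 2, 3): a_0 = 2, a_1 = -2, a_2 = -6, a_3 = 2, a_4 = 3, a_5 = -3/5.

a_{n+2} = -6/((n+1)(n+2)) * a_n; check: a_0 = 2, a_1 = -2, a_2 = -6, a_3 = 2, a_4 = 3, a_5 = -3/5


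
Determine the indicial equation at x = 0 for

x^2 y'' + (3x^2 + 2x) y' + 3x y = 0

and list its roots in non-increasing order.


Divide by x^2 to reach normal form y'' + P_1(x) y' + P_2(x) y = 0 with P_1(x) = 3 + 2/x and P_2(x) = 3/x.
x = 0 is a singular point because the y'-coefficient 3 + 2/x has a pole at x = 0 and the y-coefficient 3/x has a pole at x = 0.
It is a regular singular point because x P_1(x) = p(x) = 3x + 2 and x^2 P_2(x) = q(x) = 3x are polynomials, hence analytic at x = 0.
p(0) = 2,  q(0) = 0.
Indicial equation: r(r-1) + p(0) r + q(0) = 0, i.e. r^2 + (p(0) - 1) r + q(0) = 0, i.e. r^2 + 1 r = 0.
Discriminant: (1)^2 - 4(0) = 1, so r = (-1 ± 1)/2.
Solving: r_1 = 0, r_2 = -1.

indicial: r^2 + 1 r = 0; roots r_1 = 0, r_2 = -1


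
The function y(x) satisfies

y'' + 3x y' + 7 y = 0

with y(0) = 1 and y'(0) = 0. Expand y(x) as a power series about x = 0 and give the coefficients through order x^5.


Ansatz: y(x) = sum_{n>=0} a_n x^n, so y'(x) = sum_{n>=1} n a_n x^(n-1) and y''(x) = sum_{n>=2} n(n-1) a_n x^(n-2).
Substitute into P(x) y'' + Q(x) y' + R(x) y = 0 with P(x) = 1, Q(x) = 3x, R(x) = 7, and match powers of x.
Initial conditions: a_0 = 1, a_1 = 0.
Setting the coefficient of each power of x to zero and solving order by order (substituting the coefficients already found):
  x^0: 2 a_2 + 7 a_0 = 0  ->  2 a_2 = -7 a_0 = -7  ->  a_2 = -7/2
  x^1: 6 a_3 + 10 a_1 = 0  ->  6 a_3 = -10 a_1 = 0  ->  a_3 = 0
  x^2: 12 a_4 + 13 a_2 = 0  ->  12 a_4 = -13 a_2 = 91/2  ->  a_4 = 91/24
  x^3: 20 a_5 + 16 a_3 = 0  ->  20 a_5 = -16 a_3 = 0  ->  a_5 = 0
Truncated series: y(x) = 1 - (7/2) x^2 + (91/24) x^4 + O(x^6).

a_0 = 1; a_1 = 0; a_2 = -7/2; a_3 = 0; a_4 = 91/24; a_5 = 0


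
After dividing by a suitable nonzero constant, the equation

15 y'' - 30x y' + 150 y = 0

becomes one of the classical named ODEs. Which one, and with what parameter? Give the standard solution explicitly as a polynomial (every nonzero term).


All three coefficients share the factor 15; dividing through by 15 gives  y'' - 2x y' + 10 y = 0.
This matches the Hermite equation y'' - 2x y' + 2n y = 0 with 2n = 10, so n = 5; the polynomial solution is H_5(x).
With y = sum_k a_k x^k, matching x^k gives (k+2)(k+1) a_{k+2} = 2(k - n) a_k = 2(k - 5) a_k. The right side vanishes at k = 5, so the series with the parity of 5 terminates at degree 5.
Standard normalization: leading coefficient of H_n is 2^n, so a_5 = 2^5 = 32. Work downward with a_k = (k+1)(k+2) a_{k+2} / (2(k - n)):
  a_3 = (4)(5)(32) / (2(3 - 5)) = 640/(-4) = -160
  a_1 = (2)(3)(-160) / (2(1 - 5)) = -960/(-8) = 120
Hence H_5(x) = 32 x^5 - 160 x^3 + 120 x.

H_5(x); series = 32 x^5 - 160 x^3 + 120 x


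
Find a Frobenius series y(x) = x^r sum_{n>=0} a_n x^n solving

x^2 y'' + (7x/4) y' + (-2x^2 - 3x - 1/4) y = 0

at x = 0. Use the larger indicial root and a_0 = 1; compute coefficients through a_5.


Write in Frobenius form y'' + (p(x)/x) y' + (q(x)/x^2) y = 0:
  p(x) = 7/4,  q(x) = -2x^2 - 3x - 1/4.
Indicial equation: r(r-1) + (7/4) r + (-1/4) = 0 -> roots r_1 = 1/4, r_2 = -1.
Take r = r_1 = 1/4. Let y(x) = x^r sum_{n>=0} a_n x^n with a_0 = 1.
Substitute y = x^r sum a_n x^n and match x^{r+n}. The recurrence is
  D(n) a_n - 3 a_{n-1} - 2 a_{n-2} = 0,  where D(n) = (r+n)(r+n-1) + (7/4)(r+n) + (-1/4).
  a_n = [3 a_{n-1} + 2 a_{n-2}] / D(n).
Since the indicial polynomial factors as (r - r_1)(r - r_2), D(n) = (r_1 + n - r_1)(r_1 + n - r_2) = n(n + 5/4).
Evaluating step by step (a_0 = 1):
  n = 1: D(1) = 1(1 + 5/4) = 9/4; numerator = 3(1) = 3; a_1 = (3)/(9/4) = 4/3
  n = 2: D(2) = 2(2 + 5/4) = 13/2; numerator = 3(4/3) + 2(1) = 6; a_2 = (6)/(13/2) = 12/13
  n = 3: D(3) = 3(3 + 5/4) = 51/4; numerator = 3(12/13) + 2(4/3) = 212/39; a_3 = (212/39)/(51/4) = 848/1989
  n = 4: D(4) = 4(4 + 5/4) = 21; numerator = 3(848/1989) + 2(12/13) = 2072/663; a_4 = (2072/663)/(21) = 296/1989
  n = 5: D(5) = 5(5 + 5/4) = 125/4; numerator = 3(296/1989) + 2(848/1989) = 152/117; a_5 = (152/117)/(125/4) = 608/14625

r = 1/4; a_0 = 1; a_1 = 4/3; a_2 = 12/13; a_3 = 848/1989; a_4 = 296/1989; a_5 = 608/14625


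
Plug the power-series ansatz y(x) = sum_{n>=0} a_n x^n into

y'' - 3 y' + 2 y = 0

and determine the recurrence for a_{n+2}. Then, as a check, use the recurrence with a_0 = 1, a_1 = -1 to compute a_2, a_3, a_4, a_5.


Substitute y = sum_n a_n x^n.
y''(x) has coefficient (n+2)(n+1) a_{n+2} at x^n;
-3 y'(x) has coefficient -3 (n+1) a_{n+1} at x^n;
2 y(x) has coefficient 2 a_n at x^n.
Matching x^n: (n+2)(n+1) a_{n+2} - 3 (n+1) a_{n+1} + 2 a_n = 0.
Thus a_{n+2} = [3 (n+1) a_{n+1} - 2 a_n] / ((n+1)(n+2)).

Check with a_0 = 1, a_1 = -1 (apply the recurrence for n = 0, 1, 2, 3): a_0 = 1, a_1 = -1, a_2 = -5/2, a_3 = -13/6, a_4 = -29/24, a_5 = -61/120.

a_(n+2) = [3 (n+1) a_(n+1) - 2 a_n] / ((n+1)(n+2)); check: a_0 = 1, a_1 = -1, a_2 = -5/2, a_3 = -13/6, a_4 = -29/24, a_5 = -61/120


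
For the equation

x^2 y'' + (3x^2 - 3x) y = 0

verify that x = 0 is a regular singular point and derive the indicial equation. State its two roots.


Divide by x^2 to reach normal form y'' + P_1(x) y' + P_2(x) y = 0 with P_1(x) = 0 and P_2(x) = 3 - 3/x.
x = 0 is a singular point because the y-coefficient 3 - 3/x has a pole at x = 0.
It is a regular singular point because x P_1(x) = p(x) = 0 and x^2 P_2(x) = q(x) = 3x^2 - 3x are polynomials, hence analytic at x = 0.
p(0) = 0,  q(0) = 0.
Indicial equation: r(r-1) + p(0) r + q(0) = 0, i.e. r^2 + (p(0) - 1) r + q(0) = 0, i.e. r^2 - 1 r = 0.
Discriminant: (-1)^2 - 4(0) = 1, so r = (1 ± 1)/2.
Solving: r_1 = 1, r_2 = 0.

indicial: r^2 - 1 r = 0; roots r_1 = 1, r_2 = 0


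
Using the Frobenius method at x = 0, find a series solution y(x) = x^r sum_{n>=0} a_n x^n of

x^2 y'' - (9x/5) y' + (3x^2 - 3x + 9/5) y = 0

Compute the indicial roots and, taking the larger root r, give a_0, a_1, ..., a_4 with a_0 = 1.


Write in Frobenius form y'' + (p(x)/x) y' + (q(x)/x^2) y = 0:
  p(x) = -9/5,  q(x) = 3x^2 - 3x + 9/5.
Indicial equation: r(r-1) + (-9/5) r + (9/5) = 0 -> roots r_1 = 9/5, r_2 = 1.
Take r = r_1 = 9/5. Let y(x) = x^r sum_{n>=0} a_n x^n with a_0 = 1.
Substitute y = x^r sum a_n x^n and match x^{r+n}. The recurrence is
  D(n) a_n - 3 a_{n-1} + 3 a_{n-2} = 0,  where D(n) = (r+n)(r+n-1) + (-9/5)(r+n) + (9/5).
  a_n = [3 a_{n-1} - 3 a_{n-2}] / D(n).
Since the indicial polynomial factors as (r - r_1)(r - r_2), D(n) = (r_1 + n - r_1)(r_1 + n - r_2) = n(n + 4/5).
Evaluating step by step (a_0 = 1):
  n = 1: D(1) = 1(1 + 4/5) = 9/5; numerator = 3(1) = 3; a_1 = (3)/(9/5) = 5/3
  n = 2: D(2) = 2(2 + 4/5) = 28/5; numerator = 3(5/3) - 3(1) = 2; a_2 = (2)/(28/5) = 5/14
  n = 3: D(3) = 3(3 + 4/5) = 57/5; numerator = 3(5/14) - 3(5/3) = -55/14; a_3 = (-55/14)/(57/5) = -275/798
  n = 4: D(4) = 4(4 + 4/5) = 96/5; numerator = 3(-275/798) - 3(5/14) = -40/19; a_4 = (-40/19)/(96/5) = -25/228

r = 9/5; a_0 = 1; a_1 = 5/3; a_2 = 5/14; a_3 = -275/798; a_4 = -25/228


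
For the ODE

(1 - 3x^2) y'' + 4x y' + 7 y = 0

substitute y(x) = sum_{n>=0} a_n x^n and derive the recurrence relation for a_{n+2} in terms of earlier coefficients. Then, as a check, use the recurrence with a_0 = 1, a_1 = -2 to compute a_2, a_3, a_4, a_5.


Substitute y = sum_n a_n x^n.
(1 - 3 x^2) y'' contributes (n+2)(n+1) a_{n+2} - 3 n(n-1) a_n at x^n.
4 x y'(x) contributes 4 n a_n at x^n.
7 y(x) contributes 7 a_n at x^n.
Matching x^n: (n+2)(n+1) a_{n+2} + (-3 n(n-1) + 4 n + 7) a_n = 0.
Thus a_{n+2} = (3 n(n-1) - 4 n - 7) / ((n+1)(n+2)) * a_n.

Check with a_0 = 1, a_1 = -2 (apply the recurrence for n = 0, 1, 2, 3): a_0 = 1, a_1 = -2, a_2 = -7/2, a_3 = 11/3, a_4 = 21/8, a_5 = -11/60.

a_(n+2) = (3 n(n-1) - 4 n - 7) / ((n+1)(n+2)) * a_n; check: a_0 = 1, a_1 = -2, a_2 = -7/2, a_3 = 11/3, a_4 = 21/8, a_5 = -11/60


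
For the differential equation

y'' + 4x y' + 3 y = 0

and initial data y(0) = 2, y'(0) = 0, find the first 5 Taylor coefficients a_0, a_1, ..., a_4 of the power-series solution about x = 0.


Ansatz: y(x) = sum_{n>=0} a_n x^n, so y'(x) = sum_{n>=1} n a_n x^(n-1) and y''(x) = sum_{n>=2} n(n-1) a_n x^(n-2).
Substitute into P(x) y'' + Q(x) y' + R(x) y = 0 with P(x) = 1, Q(x) = 4x, R(x) = 3, and match powers of x.
Initial conditions: a_0 = 2, a_1 = 0.
Setting the coefficient of each power of x to zero and solving order by order (substituting the coefficients already found):
  x^0: 2 a_2 + 3 a_0 = 0  ->  2 a_2 = -3 a_0 = -6  ->  a_2 = -3
  x^1: 6 a_3 + 7 a_1 = 0  ->  6 a_3 = -7 a_1 = 0  ->  a_3 = 0
  x^2: 12 a_4 + 11 a_2 = 0  ->  12 a_4 = -11 a_2 = 33  ->  a_4 = 11/4
Truncated series: y(x) = 2 - 3 x^2 + (11/4) x^4 + O(x^5).

a_0 = 2; a_1 = 0; a_2 = -3; a_3 = 0; a_4 = 11/4


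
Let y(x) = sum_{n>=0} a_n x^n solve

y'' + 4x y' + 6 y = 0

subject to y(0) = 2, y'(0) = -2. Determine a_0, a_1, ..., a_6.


Ansatz: y(x) = sum_{n>=0} a_n x^n, so y'(x) = sum_{n>=1} n a_n x^(n-1) and y''(x) = sum_{n>=2} n(n-1) a_n x^(n-2).
Substitute into P(x) y'' + Q(x) y' + R(x) y = 0 with P(x) = 1, Q(x) = 4x, R(x) = 6, and match powers of x.
Initial conditions: a_0 = 2, a_1 = -2.
Setting the coefficient of each power of x to zero and solving order by order (substituting the coefficients already found):
  x^0: 2 a_2 + 6 a_0 = 0  ->  2 a_2 = -6 a_0 = -12  ->  a_2 = -6
  x^1: 6 a_3 + 10 a_1 = 0  ->  6 a_3 = -10 a_1 = 20  ->  a_3 = 10/3
  x^2: 12 a_4 + 14 a_2 = 0  ->  12 a_4 = -14 a_2 = 84  ->  a_4 = 7
  x^3: 20 a_5 + 18 a_3 = 0  ->  20 a_5 = -18 a_3 = -60  ->  a_5 = -3
  x^4: 30 a_6 + 22 a_4 = 0  ->  30 a_6 = -22 a_4 = -154  ->  a_6 = -77/15
Truncated series: y(x) = 2 - 2 x - 6 x^2 + (10/3) x^3 + 7 x^4 - 3 x^5 - (77/15) x^6 + O(x^7).

a_0 = 2; a_1 = -2; a_2 = -6; a_3 = 10/3; a_4 = 7; a_5 = -3; a_6 = -77/15


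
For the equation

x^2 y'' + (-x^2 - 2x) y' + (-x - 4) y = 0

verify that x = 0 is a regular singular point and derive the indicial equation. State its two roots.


Divide by x^2 to reach normal form y'' + P_1(x) y' + P_2(x) y = 0 with P_1(x) = -1 - 2/x and P_2(x) = -1/x - 4/x^2.
x = 0 is a singular point because the y'-coefficient -1 - 2/x has a pole at x = 0 and the y-coefficient -1/x - 4/x^2 has a pole at x = 0.
It is a regular singular point because x P_1(x) = p(x) = -x - 2 and x^2 P_2(x) = q(x) = -x - 4 are polynomials, hence analytic at x = 0.
p(0) = -2,  q(0) = -4.
Indicial equation: r(r-1) + p(0) r + q(0) = 0, i.e. r^2 + (p(0) - 1) r + q(0) = 0, i.e. r^2 - 3 r - 4 = 0.
Discriminant: (-3)^2 - 4(-4) = 25, so r = (3 ± 5)/2.
Solving: r_1 = 4, r_2 = -1.

indicial: r^2 - 3 r - 4 = 0; roots r_1 = 4, r_2 = -1


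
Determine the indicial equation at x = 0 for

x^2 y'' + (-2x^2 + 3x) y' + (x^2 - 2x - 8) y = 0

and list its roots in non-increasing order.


Divide by x^2 to reach normal form y'' + P_1(x) y' + P_2(x) y = 0 with P_1(x) = -2 + 3/x and P_2(x) = 1 - 2/x - 8/x^2.
x = 0 is a singular point because the y'-coefficient -2 + 3/x has a pole at x = 0 and the y-coefficient 1 - 2/x - 8/x^2 has a pole at x = 0.
It is a regular singular point because x P_1(x) = p(x) = 3 - 2x and x^2 P_2(x) = q(x) = x^2 - 2x - 8 are polynomials, hence analytic at x = 0.
p(0) = 3,  q(0) = -8.
Indicial equation: r(r-1) + p(0) r + q(0) = 0, i.e. r^2 + (p(0) - 1) r + q(0) = 0, i.e. r^2 + 2 r - 8 = 0.
Discriminant: (2)^2 - 4(-8) = 36, so r = (-2 ± 6)/2.
Solving: r_1 = 2, r_2 = -4.

indicial: r^2 + 2 r - 8 = 0; roots r_1 = 2, r_2 = -4


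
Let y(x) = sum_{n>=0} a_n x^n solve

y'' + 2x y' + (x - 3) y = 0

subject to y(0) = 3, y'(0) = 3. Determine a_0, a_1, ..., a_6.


Ansatz: y(x) = sum_{n>=0} a_n x^n, so y'(x) = sum_{n>=1} n a_n x^(n-1) and y''(x) = sum_{n>=2} n(n-1) a_n x^(n-2).
Substitute into P(x) y'' + Q(x) y' + R(x) y = 0 with P(x) = 1, Q(x) = 2x, R(x) = x - 3, and match powers of x.
Initial conditions: a_0 = 3, a_1 = 3.
Setting the coefficient of each power of x to zero and solving order by order (substituting the coefficients already found):
  x^0: 2 a_2 - 3 a_0 = 0  ->  2 a_2 = 3 a_0 = 9  ->  a_2 = 9/2
  x^1: 6 a_3 - a_1 + a_0 = 0  ->  6 a_3 = a_1 - a_0 = 0  ->  a_3 = 0
  x^2: 12 a_4 + a_2 + a_1 = 0  ->  12 a_4 = -a_2 - a_1 = -15/2  ->  a_4 = -5/8
  x^3: 20 a_5 + 3 a_3 + a_2 = 0  ->  20 a_5 = -3 a_3 - a_2 = -9/2  ->  a_5 = -9/40
  x^4: 30 a_6 + 5 a_4 + a_3 = 0  ->  30 a_6 = -5 a_4 - a_3 = 25/8  ->  a_6 = 5/48
Truncated series: y(x) = 3 + 3 x + (9/2) x^2 - (5/8) x^4 - (9/40) x^5 + (5/48) x^6 + O(x^7).

a_0 = 3; a_1 = 3; a_2 = 9/2; a_3 = 0; a_4 = -5/8; a_5 = -9/40; a_6 = 5/48


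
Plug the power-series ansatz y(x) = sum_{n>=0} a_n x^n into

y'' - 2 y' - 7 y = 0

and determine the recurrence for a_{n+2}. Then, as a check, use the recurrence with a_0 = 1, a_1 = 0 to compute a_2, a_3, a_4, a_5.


Substitute y = sum_n a_n x^n.
y''(x) has coefficient (n+2)(n+1) a_{n+2} at x^n;
-2 y'(x) has coefficient -2 (n+1) a_{n+1} at x^n;
-7 y(x) has coefficient -7 a_n at x^n.
Matching x^n: (n+2)(n+1) a_{n+2} - 2 (n+1) a_{n+1} - 7 a_n = 0.
Thus a_{n+2} = [2 (n+1) a_{n+1} + 7 a_n] / ((n+1)(n+2)).

Check with a_0 = 1, a_1 = 0 (apply the recurrence for n = 0, 1, 2, 3): a_0 = 1, a_1 = 0, a_2 = 7/2, a_3 = 7/3, a_4 = 77/24, a_5 = 21/10.

a_(n+2) = [2 (n+1) a_(n+1) + 7 a_n] / ((n+1)(n+2)); check: a_0 = 1, a_1 = 0, a_2 = 7/2, a_3 = 7/3, a_4 = 77/24, a_5 = 21/10


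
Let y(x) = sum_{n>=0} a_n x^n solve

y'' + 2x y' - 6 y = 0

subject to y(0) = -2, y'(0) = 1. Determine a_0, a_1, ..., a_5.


Ansatz: y(x) = sum_{n>=0} a_n x^n, so y'(x) = sum_{n>=1} n a_n x^(n-1) and y''(x) = sum_{n>=2} n(n-1) a_n x^(n-2).
Substitute into P(x) y'' + Q(x) y' + R(x) y = 0 with P(x) = 1, Q(x) = 2x, R(x) = -6, and match powers of x.
Initial conditions: a_0 = -2, a_1 = 1.
Setting the coefficient of each power of x to zero and solving order by order (substituting the coefficients already found):
  x^0: 2 a_2 - 6 a_0 = 0  ->  2 a_2 = 6 a_0 = -12  ->  a_2 = -6
  x^1: 6 a_3 - 4 a_1 = 0  ->  6 a_3 = 4 a_1 = 4  ->  a_3 = 2/3
  x^2: 12 a_4 - 2 a_2 = 0  ->  12 a_4 = 2 a_2 = -12  ->  a_4 = -1
  x^3: 20 a_5 = 0  ->  a_5 = 0
Truncated series: y(x) = -2 + x - 6 x^2 + (2/3) x^3 - x^4 + O(x^6).

a_0 = -2; a_1 = 1; a_2 = -6; a_3 = 2/3; a_4 = -1; a_5 = 0


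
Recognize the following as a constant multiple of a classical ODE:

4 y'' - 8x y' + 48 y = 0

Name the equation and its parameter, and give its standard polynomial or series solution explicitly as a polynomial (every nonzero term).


All three coefficients share the factor 4; dividing through by 4 gives  y'' - 2x y' + 12 y = 0.
This matches the Hermite equation y'' - 2x y' + 2n y = 0 with 2n = 12, so n = 6; the polynomial solution is H_6(x).
With y = sum_k a_k x^k, matching x^k gives (k+2)(k+1) a_{k+2} = 2(k - n) a_k = 2(k - 6) a_k. The right side vanishes at k = 6, so the series with the parity of 6 terminates at degree 6.
Standard normalization: leading coefficient of H_n is 2^n, so a_6 = 2^6 = 64. Work downward with a_k = (k+1)(k+2) a_{k+2} / (2(k - n)):
  a_4 = (5)(6)(64) / (2(4 - 6)) = 1920/(-4) = -480
  a_2 = (3)(4)(-480) / (2(2 - 6)) = -5760/(-8) = 720
  a_0 = (1)(2)(720) / (2(0 - 6)) = 1440/(-12) = -120
Hence H_6(x) = 64 x^6 - 480 x^4 + 720 x^2 - 120.

H_6(x); series = 64 x^6 - 480 x^4 + 720 x^2 - 120


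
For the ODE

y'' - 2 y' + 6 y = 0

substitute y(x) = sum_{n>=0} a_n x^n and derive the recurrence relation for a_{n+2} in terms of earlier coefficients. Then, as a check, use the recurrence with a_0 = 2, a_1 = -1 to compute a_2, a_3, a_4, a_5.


Substitute y = sum_n a_n x^n.
y''(x) has coefficient (n+2)(n+1) a_{n+2} at x^n;
-2 y'(x) has coefficient -2 (n+1) a_{n+1} at x^n;
6 y(x) has coefficient 6 a_n at x^n.
Matching x^n: (n+2)(n+1) a_{n+2} - 2 (n+1) a_{n+1} + 6 a_n = 0.
Thus a_{n+2} = [2 (n+1) a_{n+1} - 6 a_n] / ((n+1)(n+2)).

Check with a_0 = 2, a_1 = -1 (apply the recurrence for n = 0, 1, 2, 3): a_0 = 2, a_1 = -1, a_2 = -7, a_3 = -11/3, a_4 = 5/3, a_5 = 53/30.

a_(n+2) = [2 (n+1) a_(n+1) - 6 a_n] / ((n+1)(n+2)); check: a_0 = 2, a_1 = -1, a_2 = -7, a_3 = -11/3, a_4 = 5/3, a_5 = 53/30


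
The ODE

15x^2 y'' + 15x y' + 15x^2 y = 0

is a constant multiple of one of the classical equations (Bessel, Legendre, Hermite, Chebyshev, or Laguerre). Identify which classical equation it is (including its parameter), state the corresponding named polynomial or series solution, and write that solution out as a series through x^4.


All three coefficients share the factor 15; dividing through by 15 gives  x^2 y'' + x y' + x^2 y = 0.
This matches the Bessel equation x^2 y'' + x y' + (x^2 - nu^2) y = 0 with nu^2 = 0, so nu = 0; the solution bounded at x = 0 is J_0(x).
Frobenius at x = 0: indicial roots ±nu; for r = nu the recurrence k(k + 2nu) c_k = -c_{k-2} gives the standard series J_nu(x) = sum_{k>=0} (-1)^k / (k! (k+nu)!) (x/2)^(2k+nu). Evaluate the first 3 terms:
  k = 0: (-1)^0 / (0! * 0! * 2^0) x^0 = 1/(1*1*1) x^0 = (1) x^0
  k = 1: (-1)^1 / (1! * 1! * 2^2) x^2 = -1/(1*1*4) x^2 = (-1/4) x^2
  k = 2: (-1)^2 / (2! * 2! * 2^4) x^4 = 1/(2*2*16) x^4 = (1/64) x^4
Hence J_0(x) = x^4/64 - x^2/4 + 1 + ....

J_0(x); series = x^4/64 - x^2/4 + 1


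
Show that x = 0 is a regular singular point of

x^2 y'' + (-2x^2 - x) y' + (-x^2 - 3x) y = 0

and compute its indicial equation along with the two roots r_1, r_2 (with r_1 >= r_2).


Divide by x^2 to reach normal form y'' + P_1(x) y' + P_2(x) y = 0 with P_1(x) = -2 - 1/x and P_2(x) = -1 - 3/x.
x = 0 is a singular point because the y'-coefficient -2 - 1/x has a pole at x = 0 and the y-coefficient -1 - 3/x has a pole at x = 0.
It is a regular singular point because x P_1(x) = p(x) = -2x - 1 and x^2 P_2(x) = q(x) = -x^2 - 3x are polynomials, hence analytic at x = 0.
p(0) = -1,  q(0) = 0.
Indicial equation: r(r-1) + p(0) r + q(0) = 0, i.e. r^2 + (p(0) - 1) r + q(0) = 0, i.e. r^2 - 2 r = 0.
Discriminant: (-2)^2 - 4(0) = 4, so r = (2 ± 2)/2.
Solving: r_1 = 2, r_2 = 0.

indicial: r^2 - 2 r = 0; roots r_1 = 2, r_2 = 0


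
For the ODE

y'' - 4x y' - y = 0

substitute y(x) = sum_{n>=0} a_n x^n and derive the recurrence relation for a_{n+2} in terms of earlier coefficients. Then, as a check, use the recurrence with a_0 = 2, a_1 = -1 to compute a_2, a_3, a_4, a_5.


Substitute y = sum_n a_n x^n.
y''(x) has coefficient (n+2)(n+1) a_{n+2} at x^n;
-4 x y'(x) has coefficient -4 n a_n at x^n (shift);
-y(x) has coefficient -1 a_n at x^n.
Matching x^n: (n+2)(n+1) a_{n+2} + (-4n - 1) a_n = 0.
Thus a_{n+2} = (4n + 1) / ((n+1)(n+2)) * a_n.

Check with a_0 = 2, a_1 = -1 (apply the recurrence for n = 0, 1, 2, 3): a_0 = 2, a_1 = -1, a_2 = 1, a_3 = -5/6, a_4 = 3/4, a_5 = -13/24.

a_(n+2) = (4n + 1) / ((n+1)(n+2)) * a_n; check: a_0 = 2, a_1 = -1, a_2 = 1, a_3 = -5/6, a_4 = 3/4, a_5 = -13/24


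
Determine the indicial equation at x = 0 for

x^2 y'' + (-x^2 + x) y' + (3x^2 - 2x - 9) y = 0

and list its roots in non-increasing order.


Divide by x^2 to reach normal form y'' + P_1(x) y' + P_2(x) y = 0 with P_1(x) = -1 + 1/x and P_2(x) = 3 - 2/x - 9/x^2.
x = 0 is a singular point because the y'-coefficient -1 + 1/x has a pole at x = 0 and the y-coefficient 3 - 2/x - 9/x^2 has a pole at x = 0.
It is a regular singular point because x P_1(x) = p(x) = 1 - x and x^2 P_2(x) = q(x) = 3x^2 - 2x - 9 are polynomials, hence analytic at x = 0.
p(0) = 1,  q(0) = -9.
Indicial equation: r(r-1) + p(0) r + q(0) = 0, i.e. r^2 + (p(0) - 1) r + q(0) = 0, i.e. r^2 - 9 = 0.
Discriminant: (0)^2 - 4(-9) = 36, so r = (0 ± 6)/2.
Solving: r_1 = 3, r_2 = -3.

indicial: r^2 - 9 = 0; roots r_1 = 3, r_2 = -3


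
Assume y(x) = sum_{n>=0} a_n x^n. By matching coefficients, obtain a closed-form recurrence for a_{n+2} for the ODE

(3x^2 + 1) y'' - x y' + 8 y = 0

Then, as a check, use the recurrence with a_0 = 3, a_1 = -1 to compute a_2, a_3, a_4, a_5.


Substitute y = sum_n a_n x^n.
(1 + 3 x^2) y'' contributes (n+2)(n+1) a_{n+2} + 3 n(n-1) a_n at x^n.
-x y'(x) contributes -n a_n at x^n.
8 y(x) contributes 8 a_n at x^n.
Matching x^n: (n+2)(n+1) a_{n+2} + (3 n(n-1) - n + 8) a_n = 0.
Thus a_{n+2} = (-3 n(n-1) + n - 8) / ((n+1)(n+2)) * a_n.

Check with a_0 = 3, a_1 = -1 (apply the recurrence for n = 0, 1, 2, 3): a_0 = 3, a_1 = -1, a_2 = -12, a_3 = 7/6, a_4 = 12, a_5 = -161/120.

a_(n+2) = (-3 n(n-1) + n - 8) / ((n+1)(n+2)) * a_n; check: a_0 = 3, a_1 = -1, a_2 = -12, a_3 = 7/6, a_4 = 12, a_5 = -161/120


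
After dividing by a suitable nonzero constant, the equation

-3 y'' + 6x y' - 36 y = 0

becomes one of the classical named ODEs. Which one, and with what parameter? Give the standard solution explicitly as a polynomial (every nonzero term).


All three coefficients share the factor -3; dividing through by -3 gives  y'' - 2x y' + 12 y = 0.
This matches the Hermite equation y'' - 2x y' + 2n y = 0 with 2n = 12, so n = 6; the polynomial solution is H_6(x).
With y = sum_k a_k x^k, matching x^k gives (k+2)(k+1) a_{k+2} = 2(k - n) a_k = 2(k - 6) a_k. The right side vanishes at k = 6, so the series with the parity of 6 terminates at degree 6.
Standard normalization: leading coefficient of H_n is 2^n, so a_6 = 2^6 = 64. Work downward with a_k = (k+1)(k+2) a_{k+2} / (2(k - n)):
  a_4 = (5)(6)(64) / (2(4 - 6)) = 1920/(-4) = -480
  a_2 = (3)(4)(-480) / (2(2 - 6)) = -5760/(-8) = 720
  a_0 = (1)(2)(720) / (2(0 - 6)) = 1440/(-12) = -120
Hence H_6(x) = 64 x^6 - 480 x^4 + 720 x^2 - 120.

H_6(x); series = 64 x^6 - 480 x^4 + 720 x^2 - 120


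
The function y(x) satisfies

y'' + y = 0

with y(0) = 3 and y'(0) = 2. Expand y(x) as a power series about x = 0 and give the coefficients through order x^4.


Ansatz: y(x) = sum_{n>=0} a_n x^n, so y'(x) = sum_{n>=1} n a_n x^(n-1) and y''(x) = sum_{n>=2} n(n-1) a_n x^(n-2).
Substitute into P(x) y'' + Q(x) y' + R(x) y = 0 with P(x) = 1, Q(x) = 0, R(x) = 1, and match powers of x.
Initial conditions: a_0 = 3, a_1 = 2.
Setting the coefficient of each power of x to zero and solving order by order (substituting the coefficients already found):
  x^0: 2 a_2 + a_0 = 0  ->  2 a_2 = -a_0 = -3  ->  a_2 = -3/2
  x^1: 6 a_3 + a_1 = 0  ->  6 a_3 = -a_1 = -2  ->  a_3 = -1/3
  x^2: 12 a_4 + a_2 = 0  ->  12 a_4 = -a_2 = 3/2  ->  a_4 = 1/8
Truncated series: y(x) = 3 + 2 x - (3/2) x^2 - (1/3) x^3 + (1/8) x^4 + O(x^5).

a_0 = 3; a_1 = 2; a_2 = -3/2; a_3 = -1/3; a_4 = 1/8


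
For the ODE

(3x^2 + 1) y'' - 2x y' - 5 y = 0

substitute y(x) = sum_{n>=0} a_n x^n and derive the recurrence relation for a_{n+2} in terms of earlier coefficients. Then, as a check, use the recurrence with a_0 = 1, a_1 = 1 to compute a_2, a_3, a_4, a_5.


Substitute y = sum_n a_n x^n.
(1 + 3 x^2) y'' contributes (n+2)(n+1) a_{n+2} + 3 n(n-1) a_n at x^n.
-2 x y'(x) contributes -2 n a_n at x^n.
-5 y(x) contributes -5 a_n at x^n.
Matching x^n: (n+2)(n+1) a_{n+2} + (3 n(n-1) - 2 n - 5) a_n = 0.
Thus a_{n+2} = (-3 n(n-1) + 2 n + 5) / ((n+1)(n+2)) * a_n.

Check with a_0 = 1, a_1 = 1 (apply the recurrence for n = 0, 1, 2, 3): a_0 = 1, a_1 = 1, a_2 = 5/2, a_3 = 7/6, a_4 = 5/8, a_5 = -49/120.

a_(n+2) = (-3 n(n-1) + 2 n + 5) / ((n+1)(n+2)) * a_n; check: a_0 = 1, a_1 = 1, a_2 = 5/2, a_3 = 7/6, a_4 = 5/8, a_5 = -49/120


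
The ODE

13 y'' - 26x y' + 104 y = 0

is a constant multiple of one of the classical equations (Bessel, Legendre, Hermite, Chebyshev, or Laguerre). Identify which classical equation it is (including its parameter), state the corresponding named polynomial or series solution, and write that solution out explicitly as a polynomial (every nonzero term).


All three coefficients share the factor 13; dividing through by 13 gives  y'' - 2x y' + 8 y = 0.
This matches the Hermite equation y'' - 2x y' + 2n y = 0 with 2n = 8, so n = 4; the polynomial solution is H_4(x).
With y = sum_k a_k x^k, matching x^k gives (k+2)(k+1) a_{k+2} = 2(k - n) a_k = 2(k - 4) a_k. The right side vanishes at k = 4, so the series with the parity of 4 terminates at degree 4.
Standard normalization: leading coefficient of H_n is 2^n, so a_4 = 2^4 = 16. Work downward with a_k = (k+1)(k+2) a_{k+2} / (2(k - n)):
  a_2 = (3)(4)(16) / (2(2 - 4)) = 192/(-4) = -48
  a_0 = (1)(2)(-48) / (2(0 - 4)) = -96/(-8) = 12
Hence H_4(x) = 16 x^4 - 48 x^2 + 12.

H_4(x); series = 16 x^4 - 48 x^2 + 12


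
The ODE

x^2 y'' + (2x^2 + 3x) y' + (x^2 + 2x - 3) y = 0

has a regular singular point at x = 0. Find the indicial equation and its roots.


Divide by x^2 to reach normal form y'' + P_1(x) y' + P_2(x) y = 0 with P_1(x) = 2 + 3/x and P_2(x) = 1 + 2/x - 3/x^2.
x = 0 is a singular point because the y'-coefficient 2 + 3/x has a pole at x = 0 and the y-coefficient 1 + 2/x - 3/x^2 has a pole at x = 0.
It is a regular singular point because x P_1(x) = p(x) = 2x + 3 and x^2 P_2(x) = q(x) = x^2 + 2x - 3 are polynomials, hence analytic at x = 0.
p(0) = 3,  q(0) = -3.
Indicial equation: r(r-1) + p(0) r + q(0) = 0, i.e. r^2 + (p(0) - 1) r + q(0) = 0, i.e. r^2 + 2 r - 3 = 0.
Discriminant: (2)^2 - 4(-3) = 16, so r = (-2 ± 4)/2.
Solving: r_1 = 1, r_2 = -3.

indicial: r^2 + 2 r - 3 = 0; roots r_1 = 1, r_2 = -3


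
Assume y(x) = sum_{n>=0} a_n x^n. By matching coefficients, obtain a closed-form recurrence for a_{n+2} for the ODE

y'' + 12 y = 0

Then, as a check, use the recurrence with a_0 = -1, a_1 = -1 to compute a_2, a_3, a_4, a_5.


Substitute y = sum_n a_n x^n into y'' + (const) y = 0.
y''(x) = sum_{n>=0} (n+2)(n+1) a_{n+2} x^n.
The ODE becomes sum_n [(n+2)(n+1) a_{n+2} + 12 a_n] x^n = 0.
Setting each coefficient to zero gives the recurrence:
  (n+2)(n+1) a_{n+2} + 12 a_n = 0,
  a_{n+2} = -12 / ((n+1)(n+2)) a_n.

Check with a_0 = -1, a_1 = -1 (apply the recurrence for n = 0, 1, 2, 3): a_0 = -1, a_1 = -1, a_2 = 6, a_3 = 2, a_4 = -6, a_5 = -6/5.

a_{n+2} = -12/((n+1)(n+2)) * a_n; check: a_0 = -1, a_1 = -1, a_2 = 6, a_3 = 2, a_4 = -6, a_5 = -6/5


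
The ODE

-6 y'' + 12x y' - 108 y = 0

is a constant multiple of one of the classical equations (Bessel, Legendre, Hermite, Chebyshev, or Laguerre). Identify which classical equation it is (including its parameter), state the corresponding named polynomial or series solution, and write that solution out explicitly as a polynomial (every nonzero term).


All three coefficients share the factor -6; dividing through by -6 gives  y'' - 2x y' + 18 y = 0.
This matches the Hermite equation y'' - 2x y' + 2n y = 0 with 2n = 18, so n = 9; the polynomial solution is H_9(x).
With y = sum_k a_k x^k, matching x^k gives (k+2)(k+1) a_{k+2} = 2(k - n) a_k = 2(k - 9) a_k. The right side vanishes at k = 9, so the series with the parity of 9 terminates at degree 9.
Standard normalization: leading coefficient of H_n is 2^n, so a_9 = 2^9 = 512. Work downward with a_k = (k+1)(k+2) a_{k+2} / (2(k - n)):
  a_7 = (8)(9)(512) / (2(7 - 9)) = 36864/(-4) = -9216
  a_5 = (6)(7)(-9216) / (2(5 - 9)) = -387072/(-8) = 48384
  a_3 = (4)(5)(48384) / (2(3 - 9)) = 967680/(-12) = -80640
  a_1 = (2)(3)(-80640) / (2(1 - 9)) = -483840/(-16) = 30240
Hence H_9(x) = 512 x^9 - 9216 x^7 + 48384 x^5 - 80640 x^3 + 30240 x.

H_9(x); series = 512 x^9 - 9216 x^7 + 48384 x^5 - 80640 x^3 + 30240 x


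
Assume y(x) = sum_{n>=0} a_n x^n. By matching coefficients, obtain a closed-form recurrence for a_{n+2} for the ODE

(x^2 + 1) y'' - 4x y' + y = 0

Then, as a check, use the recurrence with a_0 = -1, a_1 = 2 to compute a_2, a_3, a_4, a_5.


Substitute y = sum_n a_n x^n.
(1 + 1 x^2) y'' contributes (n+2)(n+1) a_{n+2} + n(n-1) a_n at x^n.
-4 x y'(x) contributes -4 n a_n at x^n.
y(x) contributes 1 a_n at x^n.
Matching x^n: (n+2)(n+1) a_{n+2} + (n(n-1) - 4 n + 1) a_n = 0.
Thus a_{n+2} = (-n(n-1) + 4 n - 1) / ((n+1)(n+2)) * a_n.

Check with a_0 = -1, a_1 = 2 (apply the recurrence for n = 0, 1, 2, 3): a_0 = -1, a_1 = 2, a_2 = 1/2, a_3 = 1, a_4 = 5/24, a_5 = 1/4.

a_(n+2) = (-n(n-1) + 4 n - 1) / ((n+1)(n+2)) * a_n; check: a_0 = -1, a_1 = 2, a_2 = 1/2, a_3 = 1, a_4 = 5/24, a_5 = 1/4


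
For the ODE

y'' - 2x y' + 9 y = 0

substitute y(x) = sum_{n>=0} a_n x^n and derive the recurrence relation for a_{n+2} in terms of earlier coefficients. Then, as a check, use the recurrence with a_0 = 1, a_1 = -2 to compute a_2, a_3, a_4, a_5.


Substitute y = sum_n a_n x^n.
y''(x) has coefficient (n+2)(n+1) a_{n+2} at x^n;
-2 x y'(x) has coefficient -2 n a_n at x^n (shift);
9 y(x) has coefficient 9 a_n at x^n.
Matching x^n: (n+2)(n+1) a_{n+2} + (-2n + 9) a_n = 0.
Thus a_{n+2} = (2n - 9) / ((n+1)(n+2)) * a_n.

Check with a_0 = 1, a_1 = -2 (apply the recurrence for n = 0, 1, 2, 3): a_0 = 1, a_1 = -2, a_2 = -9/2, a_3 = 7/3, a_4 = 15/8, a_5 = -7/20.

a_(n+2) = (2n - 9) / ((n+1)(n+2)) * a_n; check: a_0 = 1, a_1 = -2, a_2 = -9/2, a_3 = 7/3, a_4 = 15/8, a_5 = -7/20


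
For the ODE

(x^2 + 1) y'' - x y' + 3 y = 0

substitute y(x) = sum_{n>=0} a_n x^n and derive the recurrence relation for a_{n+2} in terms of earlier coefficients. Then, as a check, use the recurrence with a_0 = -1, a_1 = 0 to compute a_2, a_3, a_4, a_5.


Substitute y = sum_n a_n x^n.
(1 + 1 x^2) y'' contributes (n+2)(n+1) a_{n+2} + n(n-1) a_n at x^n.
-x y'(x) contributes -n a_n at x^n.
3 y(x) contributes 3 a_n at x^n.
Matching x^n: (n+2)(n+1) a_{n+2} + (n(n-1) - n + 3) a_n = 0.
Thus a_{n+2} = (-n(n-1) + n - 3) / ((n+1)(n+2)) * a_n.

Check with a_0 = -1, a_1 = 0 (apply the recurrence for n = 0, 1, 2, 3): a_0 = -1, a_1 = 0, a_2 = 3/2, a_3 = 0, a_4 = -3/8, a_5 = 0.

a_(n+2) = (-n(n-1) + n - 3) / ((n+1)(n+2)) * a_n; check: a_0 = -1, a_1 = 0, a_2 = 3/2, a_3 = 0, a_4 = -3/8, a_5 = 0


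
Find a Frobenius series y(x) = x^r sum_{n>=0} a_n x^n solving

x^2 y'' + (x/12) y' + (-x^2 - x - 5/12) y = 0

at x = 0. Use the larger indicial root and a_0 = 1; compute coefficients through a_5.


Write in Frobenius form y'' + (p(x)/x) y' + (q(x)/x^2) y = 0:
  p(x) = 1/12,  q(x) = -x^2 - x - 5/12.
Indicial equation: r(r-1) + (1/12) r + (-5/12) = 0 -> roots r_1 = 5/4, r_2 = -1/3.
Take r = r_1 = 5/4. Let y(x) = x^r sum_{n>=0} a_n x^n with a_0 = 1.
Substitute y = x^r sum a_n x^n and match x^{r+n}. The recurrence is
  D(n) a_n - 1 a_{n-1} - 1 a_{n-2} = 0,  where D(n) = (r+n)(r+n-1) + (1/12)(r+n) + (-5/12).
  a_n = [1 a_{n-1} + 1 a_{n-2}] / D(n).
Since the indicial polynomial factors as (r - r_1)(r - r_2), D(n) = (r_1 + n - r_1)(r_1 + n - r_2) = n(n + 19/12).
Evaluating step by step (a_0 = 1):
  n = 1: D(1) = 1(1 + 19/12) = 31/12; numerator = 1(1) = 1; a_1 = (1)/(31/12) = 12/31
  n = 2: D(2) = 2(2 + 19/12) = 43/6; numerator = 1(12/31) + 1(1) = 43/31; a_2 = (43/31)/(43/6) = 6/31
  n = 3: D(3) = 3(3 + 19/12) = 55/4; numerator = 1(6/31) + 1(12/31) = 18/31; a_3 = (18/31)/(55/4) = 72/1705
  n = 4: D(4) = 4(4 + 19/12) = 67/3; numerator = 1(72/1705) + 1(6/31) = 402/1705; a_4 = (402/1705)/(67/3) = 18/1705
  n = 5: D(5) = 5(5 + 19/12) = 395/12; numerator = 1(18/1705) + 1(72/1705) = 18/341; a_5 = (18/341)/(395/12) = 216/134695

r = 5/4; a_0 = 1; a_1 = 12/31; a_2 = 6/31; a_3 = 72/1705; a_4 = 18/1705; a_5 = 216/134695


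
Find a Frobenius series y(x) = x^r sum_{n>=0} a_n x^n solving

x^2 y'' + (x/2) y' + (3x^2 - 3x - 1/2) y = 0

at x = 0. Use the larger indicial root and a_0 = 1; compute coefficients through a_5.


Write in Frobenius form y'' + (p(x)/x) y' + (q(x)/x^2) y = 0:
  p(x) = 1/2,  q(x) = 3x^2 - 3x - 1/2.
Indicial equation: r(r-1) + (1/2) r + (-1/2) = 0 -> roots r_1 = 1, r_2 = -1/2.
Take r = r_1 = 1. Let y(x) = x^r sum_{n>=0} a_n x^n with a_0 = 1.
Substitute y = x^r sum a_n x^n and match x^{r+n}. The recurrence is
  D(n) a_n - 3 a_{n-1} + 3 a_{n-2} = 0,  where D(n) = (r+n)(r+n-1) + (1/2)(r+n) + (-1/2).
  a_n = [3 a_{n-1} - 3 a_{n-2}] / D(n).
Since the indicial polynomial factors as (r - r_1)(r - r_2), D(n) = (r_1 + n - r_1)(r_1 + n - r_2) = n(n + 3/2).
Evaluating step by step (a_0 = 1):
  n = 1: D(1) = 1(1 + 3/2) = 5/2; numerator = 3(1) = 3; a_1 = (3)/(5/2) = 6/5
  n = 2: D(2) = 2(2 + 3/2) = 7; numerator = 3(6/5) - 3(1) = 3/5; a_2 = (3/5)/(7) = 3/35
  n = 3: D(3) = 3(3 + 3/2) = 27/2; numerator = 3(3/35) - 3(6/5) = -117/35; a_3 = (-117/35)/(27/2) = -26/105
  n = 4: D(4) = 4(4 + 3/2) = 22; numerator = 3(-26/105) - 3(3/35) = -1; a_4 = (-1)/(22) = -1/22
  n = 5: D(5) = 5(5 + 3/2) = 65/2; numerator = 3(-1/22) - 3(-26/105) = 467/770; a_5 = (467/770)/(65/2) = 467/25025

r = 1; a_0 = 1; a_1 = 6/5; a_2 = 3/35; a_3 = -26/105; a_4 = -1/22; a_5 = 467/25025


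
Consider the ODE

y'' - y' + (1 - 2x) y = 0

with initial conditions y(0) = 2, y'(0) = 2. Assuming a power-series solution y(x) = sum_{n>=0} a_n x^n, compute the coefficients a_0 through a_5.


Ansatz: y(x) = sum_{n>=0} a_n x^n, so y'(x) = sum_{n>=1} n a_n x^(n-1) and y''(x) = sum_{n>=2} n(n-1) a_n x^(n-2).
Substitute into P(x) y'' + Q(x) y' + R(x) y = 0 with P(x) = 1, Q(x) = -1, R(x) = 1 - 2x, and match powers of x.
Initial conditions: a_0 = 2, a_1 = 2.
Setting the coefficient of each power of x to zero and solving order by order (substituting the coefficients already found):
  x^0: 2 a_2 - a_1 + a_0 = 0  ->  2 a_2 = a_1 - a_0 = 0  ->  a_2 = 0
  x^1: 6 a_3 - 2 a_2 + a_1 - 2 a_0 = 0  ->  6 a_3 = 2 a_2 - a_1 + 2 a_0 = 2  ->  a_3 = 1/3
  x^2: 12 a_4 - 3 a_3 + a_2 - 2 a_1 = 0  ->  12 a_4 = 3 a_3 - a_2 + 2 a_1 = 5  ->  a_4 = 5/12
  x^3: 20 a_5 - 4 a_4 + a_3 - 2 a_2 = 0  ->  20 a_5 = 4 a_4 - a_3 + 2 a_2 = 4/3  ->  a_5 = 1/15
Truncated series: y(x) = 2 + 2 x + (1/3) x^3 + (5/12) x^4 + (1/15) x^5 + O(x^6).

a_0 = 2; a_1 = 2; a_2 = 0; a_3 = 1/3; a_4 = 5/12; a_5 = 1/15


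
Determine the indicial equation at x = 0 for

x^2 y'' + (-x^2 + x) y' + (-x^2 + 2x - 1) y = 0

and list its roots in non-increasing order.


Divide by x^2 to reach normal form y'' + P_1(x) y' + P_2(x) y = 0 with P_1(x) = -1 + 1/x and P_2(x) = -1 + 2/x - 1/x^2.
x = 0 is a singular point because the y'-coefficient -1 + 1/x has a pole at x = 0 and the y-coefficient -1 + 2/x - 1/x^2 has a pole at x = 0.
It is a regular singular point because x P_1(x) = p(x) = 1 - x and x^2 P_2(x) = q(x) = -x^2 + 2x - 1 are polynomials, hence analytic at x = 0.
p(0) = 1,  q(0) = -1.
Indicial equation: r(r-1) + p(0) r + q(0) = 0, i.e. r^2 + (p(0) - 1) r + q(0) = 0, i.e. r^2 - 1 = 0.
Discriminant: (0)^2 - 4(-1) = 4, so r = (0 ± 2)/2.
Solving: r_1 = 1, r_2 = -1.

indicial: r^2 - 1 = 0; roots r_1 = 1, r_2 = -1


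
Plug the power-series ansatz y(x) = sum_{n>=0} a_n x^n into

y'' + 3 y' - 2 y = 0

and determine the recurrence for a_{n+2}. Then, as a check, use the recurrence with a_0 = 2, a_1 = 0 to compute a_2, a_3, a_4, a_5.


Substitute y = sum_n a_n x^n.
y''(x) has coefficient (n+2)(n+1) a_{n+2} at x^n;
3 y'(x) has coefficient 3 (n+1) a_{n+1} at x^n;
-2 y(x) has coefficient -2 a_n at x^n.
Matching x^n: (n+2)(n+1) a_{n+2} + 3 (n+1) a_{n+1} - 2 a_n = 0.
Thus a_{n+2} = [-3 (n+1) a_{n+1} + 2 a_n] / ((n+1)(n+2)).

Check with a_0 = 2, a_1 = 0 (apply the recurrence for n = 0, 1, 2, 3): a_0 = 2, a_1 = 0, a_2 = 2, a_3 = -2, a_4 = 11/6, a_5 = -13/10.

a_(n+2) = [-3 (n+1) a_(n+1) + 2 a_n] / ((n+1)(n+2)); check: a_0 = 2, a_1 = 0, a_2 = 2, a_3 = -2, a_4 = 11/6, a_5 = -13/10
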